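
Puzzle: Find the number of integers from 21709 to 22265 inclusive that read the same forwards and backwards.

The integers in [21709, 22265] that read the same forwards and backwards: 21712, 21812, 21912, 22022, 22122, 22222.
6 qualify.

6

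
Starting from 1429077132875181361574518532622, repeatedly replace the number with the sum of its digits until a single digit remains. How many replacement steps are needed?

1429077132875181361574518532622 → 126 → 9 (2 steps)

2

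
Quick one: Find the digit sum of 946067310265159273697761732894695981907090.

9+4+6+0+6+7+3+1+0+2+6+5+1+5+9+2+7+3+6+9+7+7+6+1+7+3+2+8+9+4+6+9+5+9+8+1+9+0+7+0+9+0 = 208

208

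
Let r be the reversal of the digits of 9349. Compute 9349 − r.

Reverse of 9349 is 9439.
9349 − 9439 = -90

-90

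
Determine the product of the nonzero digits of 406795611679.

17146080

4×6×7×9×5×6×1×1×6×7×9 = 17146080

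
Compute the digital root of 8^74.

1

The digital root of n equals n mod 9 (or 9 when 9 | n), so we need 8^74 mod 9.
8^74 ≡ 1 (mod 9), so the digital root is 1.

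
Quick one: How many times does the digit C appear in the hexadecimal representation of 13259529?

13259529 in base 16 is CA5309.
The digit C appears 1 time.

1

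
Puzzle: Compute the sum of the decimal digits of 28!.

28! = 304888344611713860501504000000
Sum of its 30 digits: 90.

90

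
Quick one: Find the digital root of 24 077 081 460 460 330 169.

8

2+4+0+7+7+0+8+1+4+6+0+4+6+0+3+3+0+1+6+9 = 71
7+1 = 8
(Equivalently, 24 077 081 460 460 330 169 mod 9 = 8.)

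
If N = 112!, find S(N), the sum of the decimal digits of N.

112! = 197450685722107402353682037275992488341277868034975337796656295094902858969771811440894224355027779366597957338237853638272334919686385621811850780464277094400000000000000000000000000
Sum of its 183 digits: 765.

765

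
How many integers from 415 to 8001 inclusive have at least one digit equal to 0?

The integers in [415, 8001] that have at least one digit equal to 0: 420, 430, 440, 450, 460, 470, …, 8000, 8001.
2002 qualify.

2002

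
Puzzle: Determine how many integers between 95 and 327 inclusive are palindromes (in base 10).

The integers in [95, 327] that are palindromes (in base 10): 99, 101, 111, 121, 131, 141, …, 313, 323.
24 qualify.

24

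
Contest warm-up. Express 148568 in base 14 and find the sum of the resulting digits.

148568 in base 14 is 3C200.
Digit sum: 3+12+2+0+0 = 17.

17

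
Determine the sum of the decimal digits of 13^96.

424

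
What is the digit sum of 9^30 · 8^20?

9^30 · 8^20 = 48873677980689257489322752273774603865660850176
Sum of its 47 digits: 243.

243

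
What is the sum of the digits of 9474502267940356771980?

105

9+4+7+4+5+0+2+2+6+7+9+4+0+3+5+6+7+7+1+9+8+0 = 105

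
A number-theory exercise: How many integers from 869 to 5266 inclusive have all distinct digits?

2249

The integers in [869, 5266] that have all distinct digits: 869, 870, 871, 872, 873, 874, …, 5263, 5264.
2249 qualify.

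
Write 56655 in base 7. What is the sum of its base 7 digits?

56655 in base 7 is 324114.
Digit sum: 3+2+4+1+1+4 = 15.

15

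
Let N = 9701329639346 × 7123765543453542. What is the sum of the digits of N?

123

9701329639346 × 7123765543453542 = 69109997810457612302166263532
Sum of its 29 digits: 123.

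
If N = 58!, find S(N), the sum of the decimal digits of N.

288

58! = 2350561331282878571829474910515074683828862318181142924420699914240000000000000
Sum of its 79 digits: 288.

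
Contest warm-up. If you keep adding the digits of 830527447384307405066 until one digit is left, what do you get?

8+3+0+5+2+7+4+4+7+3+8+4+3+0+7+4+0+5+0+6+6 = 86
8+6 = 14
1+4 = 5

5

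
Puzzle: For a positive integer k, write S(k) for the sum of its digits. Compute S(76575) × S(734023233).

810

S(76575) = 7+6+5+7+5 = 30.
S(734023233) = 7+3+4+0+2+3+2+3+3 = 27.
30 · 27 = 810.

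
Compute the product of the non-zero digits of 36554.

3×6×5×5×4 = 1800

1800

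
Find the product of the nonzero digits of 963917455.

1020600

9×6×3×9×1×7×4×5×5 = 1020600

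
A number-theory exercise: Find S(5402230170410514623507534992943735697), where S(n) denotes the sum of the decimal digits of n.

147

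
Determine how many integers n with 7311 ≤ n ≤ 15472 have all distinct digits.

The integers in [7311, 15472] that have all distinct digits: 7312, 7314, 7315, 7316, 7318, 7319, …, 15470, 15472.
2832 qualify.

2832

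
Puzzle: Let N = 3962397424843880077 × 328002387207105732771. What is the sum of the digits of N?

210

3962397424843880077 × 328002387207105732771 = 1299675814412080989799958982621932903367
Sum of its 40 digits: 210.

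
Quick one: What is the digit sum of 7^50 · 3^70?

315

7^50 · 3^70 = 4501837672040774745038203836950101222780228725208939771434037086894384475401
Sum of its 76 digits: 315.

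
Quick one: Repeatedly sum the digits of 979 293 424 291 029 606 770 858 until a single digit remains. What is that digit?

2

9+7+9+2+9+3+4+2+4+2+9+1+0+2+9+6+0+6+7+7+0+8+5+8 = 119
1+1+9 = 11
1+1 = 2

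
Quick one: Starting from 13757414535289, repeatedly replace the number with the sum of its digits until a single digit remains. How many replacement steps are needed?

13757414535289 → 64 → 10 → 1 (3 steps)

3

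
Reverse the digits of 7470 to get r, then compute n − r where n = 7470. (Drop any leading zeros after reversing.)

Reverse of 7470 is 747.
7470 − 747 = 6723

6723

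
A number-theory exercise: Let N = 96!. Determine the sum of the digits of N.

96! = 991677934870949689209571401541893801158183648651267795444376054838492222809091499987689476037000748982075094738965754305639874560000000000000000000000
Sum of its 150 digits: 648.

648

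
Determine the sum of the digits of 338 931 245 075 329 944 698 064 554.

3+3+8+9+3+1+2+4+5+0+7+5+3+2+9+9+4+4+6+9+8+0+6+4+5+5+4 = 128

128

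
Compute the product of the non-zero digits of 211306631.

648

2×1×1×3×6×6×3×1 = 648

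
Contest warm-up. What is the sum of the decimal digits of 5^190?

571

5^190 = 6372367644529809108115521591070847222364418220770475144295543413544651606052232643772359498880730743763933787704445421695709228515625
Sum of its 133 digits: 571.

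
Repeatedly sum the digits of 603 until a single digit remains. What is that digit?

9

6+0+3 = 9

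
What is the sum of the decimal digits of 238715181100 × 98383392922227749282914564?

157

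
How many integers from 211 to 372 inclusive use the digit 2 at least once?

The integers in [211, 372] that use the digit 2 at least once: 211, 212, 213, 214, 215, 216, …, 362, 372.
106 qualify.

106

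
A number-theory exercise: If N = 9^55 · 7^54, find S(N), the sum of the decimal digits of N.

9^55 · 7^54 = 131411139118730966689337712302718721666498426771561254461941449260435434192527602193099699611006601
Sum of its 99 digits: 414.

414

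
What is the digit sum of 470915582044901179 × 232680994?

470915582044901179 × 232680994 = 109573105720296158961491926
Sum of its 27 digits: 118.

118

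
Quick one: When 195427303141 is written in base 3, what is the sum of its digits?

29

195427303141 in base 3 is 200200102122221121122111.
Digit sum: 2+0+0+2+0+0+1+0+2+1+2+2+2+2+1+1+2+1+1+2+2+1+1+1 = 29.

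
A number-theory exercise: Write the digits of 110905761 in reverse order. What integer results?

167509011

Reversing 110905761 gives 167509011.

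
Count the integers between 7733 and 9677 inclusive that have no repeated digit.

The integers in [7733, 9677] that have no repeated digit: 7801, 7802, 7803, 7804, 7805, 7806, …, 9674, 9675.
1000 qualify.

1000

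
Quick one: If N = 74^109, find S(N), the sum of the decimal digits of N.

74^109 = 557516147729104848553379082557514465046826662966205876316823132467562835099367601057102042741982386203378649908509024797873210931883477679923852906757506999128020984896693818192602578036167817285991399424
Sum of its 204 digits: 974.

974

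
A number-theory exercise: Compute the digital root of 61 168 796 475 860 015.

8

6+1+1+6+8+7+9+6+4+7+5+8+6+0+0+1+5 = 80
8+0 = 8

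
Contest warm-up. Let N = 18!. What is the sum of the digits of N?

18! = 6402373705728000
Sum of its 16 digits: 54.

54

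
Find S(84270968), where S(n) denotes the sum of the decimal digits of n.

44

8+4+2+7+0+9+6+8 = 44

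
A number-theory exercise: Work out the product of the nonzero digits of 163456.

2160

1×6×3×4×5×6 = 2160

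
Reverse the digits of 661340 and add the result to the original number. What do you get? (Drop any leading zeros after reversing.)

704506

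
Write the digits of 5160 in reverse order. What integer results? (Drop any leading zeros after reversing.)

Reversing 5160 gives 615.

615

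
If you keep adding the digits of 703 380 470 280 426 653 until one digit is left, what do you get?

5

7+0+3+3+8+0+4+7+0+2+8+0+4+2+6+6+5+3 = 68
6+8 = 14
1+4 = 5
(Equivalently, 703 380 470 280 426 653 mod 9 = 5.)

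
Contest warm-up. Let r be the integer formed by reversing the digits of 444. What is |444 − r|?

0

Reverse of 444 is 444.
|444 − 444| = 0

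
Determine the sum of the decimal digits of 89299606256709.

8+9+2+9+9+6+0+6+2+5+6+7+0+9 = 78

78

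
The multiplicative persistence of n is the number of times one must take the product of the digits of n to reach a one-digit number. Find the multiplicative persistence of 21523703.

21523703 → 0 (1 step)

1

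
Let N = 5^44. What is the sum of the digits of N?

5^44 = 5684341886080801486968994140625
Sum of its 31 digits: 151.

151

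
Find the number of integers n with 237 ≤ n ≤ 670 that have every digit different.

The integers in [237, 670] that have every digit different: 237, 238, 239, 240, 241, 243, …, 659, 670.
316 qualify.

316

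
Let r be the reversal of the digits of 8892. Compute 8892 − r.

Reverse of 8892 is 2988.
8892 − 2988 = 5904

5904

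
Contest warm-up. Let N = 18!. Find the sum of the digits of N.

18! = 6402373705728000
Sum of its 16 digits: 54.

54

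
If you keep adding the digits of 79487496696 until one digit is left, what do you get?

7+9+4+8+7+4+9+6+6+9+6 = 75
7+5 = 12
1+2 = 3

3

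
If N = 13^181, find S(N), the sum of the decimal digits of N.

13^181 = 4204813787002005665946042493195241318023045622777934424041106583174951654933274582089299909426107030258780017184494383349082382860732943391537421918758836088984232567650772649693545139488185671424259613
Sum of its 202 digits: 895.

895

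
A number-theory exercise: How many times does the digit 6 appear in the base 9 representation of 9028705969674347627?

4

9028705969674347627 in base 9 is 66133753763637371312.
The digit 6 appears 4 times.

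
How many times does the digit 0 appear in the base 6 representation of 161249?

1

161249 in base 6 is 3242305.
The digit 0 appears 1 time.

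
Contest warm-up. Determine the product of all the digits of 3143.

36

3×1×4×3 = 36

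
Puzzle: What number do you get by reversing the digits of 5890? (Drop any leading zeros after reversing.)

985

Reversing 5890 gives 985.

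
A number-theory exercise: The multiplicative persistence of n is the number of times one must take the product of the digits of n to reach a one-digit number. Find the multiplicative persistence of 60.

1

60 → 0 (1 step)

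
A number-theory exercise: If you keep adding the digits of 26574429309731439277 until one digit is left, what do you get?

2+6+5+7+4+4+2+9+3+0+9+7+3+1+4+3+9+2+7+7 = 94
9+4 = 13
1+3 = 4
(Equivalently, 26574429309731439277 mod 9 = 4.)

4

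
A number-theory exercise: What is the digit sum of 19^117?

667

19^117 = 411311934911504016647150652529472419580747822916682050568615128490339424823289913811901963985338943711469268906636414510750463785047165942997047127939
Sum of its 150 digits: 667.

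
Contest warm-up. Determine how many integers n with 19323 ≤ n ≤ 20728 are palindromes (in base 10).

The integers in [19323, 20728] that are palindromes (in base 10): 19391, 19491, 19591, 19691, 19791, 19891, …, 20602, 20702.
15 qualify.

15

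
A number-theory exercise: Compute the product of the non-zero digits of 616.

6×1×6 = 36

36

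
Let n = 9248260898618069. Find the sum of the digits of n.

86

9+2+4+8+2+6+0+8+9+8+6+1+8+0+6+9 = 86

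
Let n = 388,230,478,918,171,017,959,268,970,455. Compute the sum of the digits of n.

147

3+8+8+2+3+0+4+7+8+9+1+8+1+7+1+0+1+7+9+5+9+2+6+8+9+7+0+4+5+5 = 147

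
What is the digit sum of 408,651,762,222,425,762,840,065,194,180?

4+0+8+6+5+1+7+6+2+2+2+2+4+2+5+7+6+2+8+4+0+0+6+5+1+9+4+1+8+0 = 117

117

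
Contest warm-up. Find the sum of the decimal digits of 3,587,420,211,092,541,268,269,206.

95

3+5+8+7+4+2+0+2+1+1+0+9+2+5+4+1+2+6+8+2+6+9+2+0+6 = 95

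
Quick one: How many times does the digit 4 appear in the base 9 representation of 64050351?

2

64050351 in base 9 is 143462506.
The digit 4 appears 2 times.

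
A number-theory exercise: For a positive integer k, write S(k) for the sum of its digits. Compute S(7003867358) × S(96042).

987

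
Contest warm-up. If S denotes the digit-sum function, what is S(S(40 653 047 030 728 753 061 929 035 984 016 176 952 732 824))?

First digit sum: 183.
1+8+3 = 12.

12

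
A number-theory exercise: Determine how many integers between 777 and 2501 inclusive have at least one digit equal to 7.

427

The integers in [777, 2501] that have at least one digit equal to 7: 777, 778, 779, 780, 781, 782, …, 2487, 2497.
427 qualify.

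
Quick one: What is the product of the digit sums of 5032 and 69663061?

370

S(5032) = 5+0+3+2 = 10.
S(69663061) = 6+9+6+6+3+0+6+1 = 37.
10 · 37 = 370.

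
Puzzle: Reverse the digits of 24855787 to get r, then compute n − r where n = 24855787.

-53900055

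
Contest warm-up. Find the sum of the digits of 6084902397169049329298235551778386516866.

202

6+0+8+4+9+0+2+3+9+7+1+6+9+0+4+9+3+2+9+2+9+8+2+3+5+5+5+1+7+7+8+3+8+6+5+1+6+8+6+6 = 202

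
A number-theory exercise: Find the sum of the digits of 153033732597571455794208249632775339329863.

1+5+3+0+3+3+7+3+2+5+9+7+5+7+1+4+5+5+7+9+4+2+0+8+2+4+9+6+3+2+7+7+5+3+3+9+3+2+9+8+6+3 = 196

196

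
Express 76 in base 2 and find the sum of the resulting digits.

3

76 in base 2 is 1001100.
Digit sum: 1+0+0+1+1+0+0 = 3.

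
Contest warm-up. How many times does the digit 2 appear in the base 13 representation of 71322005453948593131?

2

71322005453948593131 in base 13 is 832512B305B136B8B8.
The digit 2 appears 2 times.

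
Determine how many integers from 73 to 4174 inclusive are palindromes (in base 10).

125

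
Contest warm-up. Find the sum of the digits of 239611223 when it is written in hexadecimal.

53

239611223 in base 16 is E482D57.
Digit sum: 14+4+8+2+13+5+7 = 53.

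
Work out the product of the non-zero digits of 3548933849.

3×5×4×8×9×3×3×8×4×9 = 11197440

11197440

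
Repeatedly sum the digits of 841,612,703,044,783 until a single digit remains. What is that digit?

4

8+4+1+6+1+2+7+0+3+0+4+4+7+8+3 = 58
5+8 = 13
1+3 = 4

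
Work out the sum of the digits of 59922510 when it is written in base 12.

43

59922510 in base 12 is 18099466.
Digit sum: 1+8+0+9+9+4+6+6 = 43.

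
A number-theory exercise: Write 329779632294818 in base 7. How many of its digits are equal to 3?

2

329779632294818 in base 7 is 126314535500450516.
The digit 3 appears 2 times.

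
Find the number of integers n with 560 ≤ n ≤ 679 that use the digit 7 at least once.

30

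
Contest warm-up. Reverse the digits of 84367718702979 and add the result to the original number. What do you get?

182288500479327

Reverse of 84367718702979 is 97920781776348.
84367718702979 + 97920781776348 = 182288500479327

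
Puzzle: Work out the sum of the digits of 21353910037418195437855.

94

2+1+3+5+3+9+1+0+0+3+7+4+1+8+1+9+5+4+3+7+8+5+5 = 94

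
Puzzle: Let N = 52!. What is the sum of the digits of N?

279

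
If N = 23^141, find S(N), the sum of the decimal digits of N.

23^141 = 1008381521059525163053814533892586002468978626111685238889480631790249947023415129727726931839756103316749525798840325221830303559543052503012160638029039155341341666674622276069681373795447223
Sum of its 193 digits: 818.

818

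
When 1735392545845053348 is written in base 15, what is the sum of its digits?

106

1735392545845053348 in base 15 is 3E6A412956B79D33.
Digit sum: 3+14+6+10+4+1+2+9+5+6+11+7+9+13+3+3 = 106.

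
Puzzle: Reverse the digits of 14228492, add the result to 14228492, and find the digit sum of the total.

28

Reversal of 14228492 is 29482241; 14228492 + 29482241 = 43710733.
Digit sum of 43710733: 4+3+7+1+0+7+3+3 = 28.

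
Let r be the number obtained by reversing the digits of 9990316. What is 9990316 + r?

Reverse of 9990316 is 6130999.
9990316 + 6130999 = 16121315

16121315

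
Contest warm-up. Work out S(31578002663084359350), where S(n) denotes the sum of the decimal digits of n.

78

3+1+5+7+8+0+0+2+6+6+3+0+8+4+3+5+9+3+5+0 = 78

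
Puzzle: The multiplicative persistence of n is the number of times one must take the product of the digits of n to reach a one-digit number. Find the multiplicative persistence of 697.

5

697 → 378 → 168 → 48 → 32 → 6 (5 steps)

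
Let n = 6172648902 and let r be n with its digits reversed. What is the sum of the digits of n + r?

Reversal of 6172648902 is 2098462716; 6172648902 + 2098462716 = 8271111618.
Digit sum of 8271111618: 8+2+7+1+1+1+1+6+1+8 = 36.

36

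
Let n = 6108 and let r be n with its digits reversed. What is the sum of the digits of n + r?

Reversal of 6108 is 8016; 6108 + 8016 = 14124.
Digit sum of 14124: 1+4+1+2+4 = 12.

12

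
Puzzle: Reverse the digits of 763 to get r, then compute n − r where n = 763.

396

Reverse of 763 is 367.
763 − 367 = 396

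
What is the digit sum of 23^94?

23^94 = 100557990409765022546603929176659007546387076810822331648084257522325773843526088137670387099694093803384911561408242773206977009
Sum of its 129 digits: 571.

571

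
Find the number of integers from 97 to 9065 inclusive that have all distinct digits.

The integers in [97, 9065] that have all distinct digits: 97, 98, 102, 103, 104, 105, …, 9064, 9065.
4722 qualify.

4722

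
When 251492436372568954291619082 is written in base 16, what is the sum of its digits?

251492436372568954291619082 in base 16 is D007984B3FB0BB3BB4050A.
Digit sum: 13+0+0+7+9+8+4+11+3+15+11+0+11+11+3+11+11+4+0+5+0+10 = 147.

147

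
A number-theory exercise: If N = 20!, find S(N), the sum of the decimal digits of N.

20! = 2432902008176640000
Sum of its 19 digits: 54.

54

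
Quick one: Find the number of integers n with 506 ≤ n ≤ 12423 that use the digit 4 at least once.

3904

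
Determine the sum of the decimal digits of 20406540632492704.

2+0+4+0+6+5+4+0+6+3+2+4+9+2+7+0+4 = 58

58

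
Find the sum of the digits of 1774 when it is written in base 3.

8

1774 in base 3 is 2102201.
Digit sum: 2+1+0+2+2+0+1 = 8.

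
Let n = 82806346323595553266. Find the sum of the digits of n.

8+2+8+0+6+3+4+6+3+2+3+5+9+5+5+5+3+2+6+6 = 91

91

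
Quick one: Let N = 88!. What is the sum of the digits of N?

88! = 185482642257398439114796845645546284380220968949399346684421580986889562184028199319100141244804501828416633516851200000000000000000000
Sum of its 135 digits: 531.

531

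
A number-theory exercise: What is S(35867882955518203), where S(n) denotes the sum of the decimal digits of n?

85

3+5+8+6+7+8+8+2+9+5+5+5+1+8+2+0+3 = 85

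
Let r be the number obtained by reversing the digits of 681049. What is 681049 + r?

1621235

Reverse of 681049 is 940186.
681049 + 940186 = 1621235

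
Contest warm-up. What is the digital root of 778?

7+7+8 = 22
2+2 = 4

4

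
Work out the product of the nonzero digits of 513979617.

357210

5×1×3×9×7×9×6×1×7 = 357210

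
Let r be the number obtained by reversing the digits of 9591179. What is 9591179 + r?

19303138

Reverse of 9591179 is 9711959.
9591179 + 9711959 = 19303138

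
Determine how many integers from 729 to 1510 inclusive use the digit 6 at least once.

The integers in [729, 1510] that use the digit 6 at least once: 736, 746, 756, 760, 761, 762, …, 1496, 1506.
150 qualify.

150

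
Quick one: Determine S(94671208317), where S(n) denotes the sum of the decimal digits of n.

9+4+6+7+1+2+0+8+3+1+7 = 48

48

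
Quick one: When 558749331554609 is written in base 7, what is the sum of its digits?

558749331554609 in base 7 is 225456210212625206.
Digit sum: 2+2+5+4+5+6+2+1+0+2+1+2+6+2+5+2+0+6 = 53.

53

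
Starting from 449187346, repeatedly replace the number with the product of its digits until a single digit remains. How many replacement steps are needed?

2

449187346 → 580608 → 0 (2 steps)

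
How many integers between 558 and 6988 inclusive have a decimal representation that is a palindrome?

The integers in [558, 6988] that have a decimal representation that is a palindrome: 565, 575, 585, 595, 606, 616, …, 6776, 6886.
103 qualify.

103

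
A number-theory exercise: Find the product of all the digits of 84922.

8×4×9×2×2 = 1152

1152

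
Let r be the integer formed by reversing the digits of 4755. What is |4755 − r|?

Reverse of 4755 is 5574.
|4755 − 5574| = 819

819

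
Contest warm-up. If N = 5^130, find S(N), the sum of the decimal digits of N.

5^130 = 7346839692639296924804603357639035486366659729825547009429698164240107871592044830322265625
Sum of its 91 digits: 427.

427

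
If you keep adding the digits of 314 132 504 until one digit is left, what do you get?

5

3+1+4+1+3+2+5+0+4 = 23
2+3 = 5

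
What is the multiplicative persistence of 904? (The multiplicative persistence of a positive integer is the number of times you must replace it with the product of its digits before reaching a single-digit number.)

1

904 → 0 (1 step)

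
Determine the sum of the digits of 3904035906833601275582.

89

3+9+0+4+0+3+5+9+0+6+8+3+3+6+0+1+2+7+5+5+8+2 = 89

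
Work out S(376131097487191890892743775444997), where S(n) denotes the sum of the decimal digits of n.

173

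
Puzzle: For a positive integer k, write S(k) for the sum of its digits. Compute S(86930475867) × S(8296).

S(86930475867) = 8+6+9+3+0+4+7+5+8+6+7 = 63.
S(8296) = 8+2+9+6 = 25.
63 · 25 = 1575.

1575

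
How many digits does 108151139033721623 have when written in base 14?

15

108151139033721623 in base 14 is 9A38BD0B7A5D327, which has 15 digits.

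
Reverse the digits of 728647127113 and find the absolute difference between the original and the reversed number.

Reverse of 728647127113 is 311721746827.
|728647127113 − 311721746827| = 416925380286

416925380286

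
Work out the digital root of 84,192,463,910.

2

8+4+1+9+2+4+6+3+9+1+0 = 47
4+7 = 11
1+1 = 2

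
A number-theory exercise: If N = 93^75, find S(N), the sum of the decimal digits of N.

93^75 = 4327341219586649479233987694820124211703375086295748438120799854305964150121311111623564871621975010728404957568797156440421565855378689645001259557
Sum of its 148 digits: 657.

657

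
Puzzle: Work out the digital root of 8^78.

1

The digital root of n equals n mod 9 (or 9 when 9 | n), so we need 8^78 mod 9.
8^78 ≡ 1 (mod 9), so the digital root is 1.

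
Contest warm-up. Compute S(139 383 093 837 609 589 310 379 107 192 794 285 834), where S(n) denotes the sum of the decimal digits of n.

187

1+3+9+3+8+3+0+9+3+8+3+7+6+0+9+5+8+9+3+1+0+3+7+9+1+0+7+1+9+2+7+9+4+2+8+5+8+3+4 = 187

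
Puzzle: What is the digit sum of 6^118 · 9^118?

954

6^118 · 9^118 = 2645231337818943396017481064638803529781982353256194750395178558561891385772831663046672457439554594975824362763226102655646513777605812337150945829576804200694458529791415160845347949921195710284442894336
Sum of its 205 digits: 954.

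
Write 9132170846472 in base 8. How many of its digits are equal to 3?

1

9132170846472 in base 8 is 204707763120410.
The digit 3 appears 1 time.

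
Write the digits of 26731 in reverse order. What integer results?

Reversing 26731 gives 13762.

13762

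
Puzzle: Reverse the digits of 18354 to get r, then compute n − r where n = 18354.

-27027

Reverse of 18354 is 45381.
18354 − 45381 = -27027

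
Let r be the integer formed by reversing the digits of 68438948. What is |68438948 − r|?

16544538

Reverse of 68438948 is 84983486.
|68438948 − 84983486| = 16544538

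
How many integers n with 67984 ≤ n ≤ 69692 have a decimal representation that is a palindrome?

The integers in [67984, 69692] that have a decimal representation that is a palindrome: 68086, 68186, 68286, 68386, 68486, 68586, …, 69496, 69596.
16 qualify.

16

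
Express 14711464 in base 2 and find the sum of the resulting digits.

14711464 in base 2 is 111000000111101010101000.
Digit sum: 1+1+1+0+0+0+0+0+0+1+1+1+1+0+1+0+1+0+1+0+1+0+0+0 = 11.

11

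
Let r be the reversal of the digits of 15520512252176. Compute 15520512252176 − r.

-51604709250375

Reverse of 15520512252176 is 67125221502551.
15520512252176 − 67125221502551 = -51604709250375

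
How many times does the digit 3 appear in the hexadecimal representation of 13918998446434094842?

13918998446434094842 in base 16 is C12A37574CEB0EFA.
The digit 3 appears 1 time.

1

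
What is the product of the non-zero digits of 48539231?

25920

4×8×5×3×9×2×3×1 = 25920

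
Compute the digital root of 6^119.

The digital root of n equals n mod 9 (or 9 when 9 | n), so we need 6^119 mod 9.
6^119 ≡ 0 (mod 9), so the digital root is 9.

9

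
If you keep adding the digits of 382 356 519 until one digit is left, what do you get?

6

3+8+2+3+5+6+5+1+9 = 42
4+2 = 6
(Equivalently, 382 356 519 mod 9 = 6.)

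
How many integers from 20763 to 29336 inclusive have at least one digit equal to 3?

3033

The integers in [20763, 29336] that have at least one digit equal to 3: 20763, 20773, 20783, 20793, 20803, 20813, …, 29335, 29336.
3033 qualify.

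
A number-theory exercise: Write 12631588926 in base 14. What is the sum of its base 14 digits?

12631588926 in base 14 is 87B868A3C.
Digit sum: 8+7+11+8+6+8+10+3+12 = 73.

73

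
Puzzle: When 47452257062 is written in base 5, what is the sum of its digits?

47452257062 in base 5 is 1234140234211222.
Digit sum: 1+2+3+4+1+4+0+2+3+4+2+1+1+2+2+2 = 34.

34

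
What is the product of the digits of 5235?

150

5×2×3×5 = 150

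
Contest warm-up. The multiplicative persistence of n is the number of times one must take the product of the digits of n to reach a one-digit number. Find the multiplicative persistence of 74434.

4

74434 → 1344 → 48 → 32 → 6 (4 steps)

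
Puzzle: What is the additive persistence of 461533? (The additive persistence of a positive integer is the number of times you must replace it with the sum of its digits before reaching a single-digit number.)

2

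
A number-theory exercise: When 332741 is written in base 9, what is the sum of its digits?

332741 in base 9 is 556382.
Digit sum: 5+5+6+3+8+2 = 29.

29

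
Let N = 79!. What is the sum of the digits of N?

79! = 894618213078297528685144171539831652069808216779571907213868063227837990693501860533361810841010176000000000000000000
Sum of its 117 digits: 441.

441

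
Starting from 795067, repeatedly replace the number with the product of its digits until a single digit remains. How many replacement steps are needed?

1

795067 → 0 (1 step)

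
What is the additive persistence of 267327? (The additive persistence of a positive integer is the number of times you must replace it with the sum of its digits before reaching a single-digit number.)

267327 → 27 → 9 (2 steps)

2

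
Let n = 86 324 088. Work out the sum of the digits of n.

39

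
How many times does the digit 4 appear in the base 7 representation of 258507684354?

3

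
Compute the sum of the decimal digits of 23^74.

466

23^74 = 58594906461125421587550609955067038523387216894524456953434518084355933493745392400859823927136880209
Sum of its 101 digits: 466.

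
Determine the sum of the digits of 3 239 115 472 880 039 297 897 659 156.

139

3+2+3+9+1+1+5+4+7+2+8+8+0+0+3+9+2+9+7+8+9+7+6+5+9+1+5+6 = 139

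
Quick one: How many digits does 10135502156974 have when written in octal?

10135502156974 in base 8 is 223373300272256, which has 15 digits.

15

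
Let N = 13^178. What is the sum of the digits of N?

13^178 = 1913888842513429979948130402000565005927649350376847712353712600443764977211322067405234369333685493973045069269228212721475822876983588252861821537896602680466195979813733568363015539138910182714729
Sum of its 199 digits: 895.

895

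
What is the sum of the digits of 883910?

29

8+8+3+9+1+0 = 29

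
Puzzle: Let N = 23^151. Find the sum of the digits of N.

23^151 = 41773728389808854414872132941545508201344277054875430267528136780644386624470035060837725798055037712000512432270661957442167153861571944682424430021122117042444985808776878883812066858043561963552456746727
Sum of its 206 digits: 887.

887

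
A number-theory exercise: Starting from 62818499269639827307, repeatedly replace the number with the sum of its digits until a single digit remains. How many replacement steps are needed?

62818499269639827307 → 109 → 10 → 1 (3 steps)

3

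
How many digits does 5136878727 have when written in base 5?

14

5136878727 in base 5 is 41010020104402, which has 14 digits.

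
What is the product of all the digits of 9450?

0

9×4×5×0 = 0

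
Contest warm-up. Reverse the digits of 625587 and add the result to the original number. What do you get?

1411113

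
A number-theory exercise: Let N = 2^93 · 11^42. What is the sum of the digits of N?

305

2^93 · 11^42 = 542353407883797700137575037136496141616179791476524310028407792711237632
Sum of its 72 digits: 305.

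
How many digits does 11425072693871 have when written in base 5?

11425072693871 in base 5 is 2444142022102200441, which has 19 digits.

19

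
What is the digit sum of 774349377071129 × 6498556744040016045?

774349377071129 × 6498556744040016045 = 5032153366608770730162576266264805
Sum of its 34 digits: 138.

138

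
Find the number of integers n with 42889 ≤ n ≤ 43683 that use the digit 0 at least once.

The integers in [42889, 43683] that use the digit 0 at least once: 42890, 42900, 42901, 42902, 42903, 42904, …, 43670, 43680.
233 qualify.

233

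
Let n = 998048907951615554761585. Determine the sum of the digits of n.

127

9+9+8+0+4+8+9+0+7+9+5+1+6+1+5+5+5+4+7+6+1+5+8+5 = 127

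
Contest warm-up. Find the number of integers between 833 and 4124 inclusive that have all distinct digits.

The integers in [833, 4124] that have all distinct digits: 834, 835, 836, 837, 839, 840, …, 4120, 4123.
1694 qualify.

1694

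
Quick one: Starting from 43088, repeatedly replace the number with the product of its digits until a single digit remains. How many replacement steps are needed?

43088 → 0 (1 step)

1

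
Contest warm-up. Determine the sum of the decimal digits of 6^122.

432

6^122 = 85990910376963959192066473501852790909859449754411270275114275176943066770808840203664292315136
Sum of its 95 digits: 432.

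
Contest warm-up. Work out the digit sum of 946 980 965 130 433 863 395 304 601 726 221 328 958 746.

190

9+4+6+9+8+0+9+6+5+1+3+0+4+3+3+8+6+3+3+9+5+3+0+4+6+0+1+7+2+6+2+2+1+3+2+8+9+5+8+7+4+6 = 190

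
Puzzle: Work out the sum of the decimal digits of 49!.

225

49! = 608281864034267560872252163321295376887552831379210240000000000
Sum of its 63 digits: 225.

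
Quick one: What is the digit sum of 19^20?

136

19^20 = 37589973457545958193355601
Sum of its 26 digits: 136.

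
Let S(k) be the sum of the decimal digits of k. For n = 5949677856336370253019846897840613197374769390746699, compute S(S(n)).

17

First digit sum: 278.
2+7+8 = 17.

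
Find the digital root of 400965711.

4+0+0+9+6+5+7+1+1 = 33
3+3 = 6

6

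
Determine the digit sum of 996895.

46

9+9+6+8+9+5 = 46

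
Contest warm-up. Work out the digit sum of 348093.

3+4+8+0+9+3 = 27

27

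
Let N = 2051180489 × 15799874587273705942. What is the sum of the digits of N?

2051180489 × 15799874587273705942 = 32408394482062753330953765638
Sum of its 29 digits: 128.

128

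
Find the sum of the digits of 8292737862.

54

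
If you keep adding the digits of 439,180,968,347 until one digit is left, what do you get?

8

4+3+9+1+8+0+9+6+8+3+4+7 = 62
6+2 = 8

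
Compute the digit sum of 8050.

13

8+0+5+0 = 13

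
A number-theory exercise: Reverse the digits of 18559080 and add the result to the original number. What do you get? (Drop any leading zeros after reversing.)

26654661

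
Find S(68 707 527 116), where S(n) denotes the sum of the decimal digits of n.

50

6+8+7+0+7+5+2+7+1+1+6 = 50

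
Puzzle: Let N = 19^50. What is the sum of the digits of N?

244

19^50 = 8663234049605954426644038200675212212900743262211018069459689001
Sum of its 64 digits: 244.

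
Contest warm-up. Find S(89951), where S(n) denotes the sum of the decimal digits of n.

32

8+9+9+5+1 = 32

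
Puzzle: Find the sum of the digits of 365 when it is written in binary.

6

365 in base 2 is 101101101.
Digit sum: 1+0+1+1+0+1+1+0+1 = 6.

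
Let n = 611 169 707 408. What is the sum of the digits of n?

6+1+1+1+6+9+7+0+7+4+0+8 = 50

50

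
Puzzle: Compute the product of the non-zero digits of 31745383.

3×1×7×4×5×3×8×3 = 30240

30240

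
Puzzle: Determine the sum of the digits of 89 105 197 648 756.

76

8+9+1+0+5+1+9+7+6+4+8+7+5+6 = 76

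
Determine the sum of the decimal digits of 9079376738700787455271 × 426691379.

9079376738700787455271 × 426691379 = 3874091781096761667675483808709
Sum of its 31 digits: 161.

161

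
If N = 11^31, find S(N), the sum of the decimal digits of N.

137

11^31 = 191943424957750480504146841291811
Sum of its 33 digits: 137.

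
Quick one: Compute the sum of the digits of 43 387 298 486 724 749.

4+3+3+8+7+2+9+8+4+8+6+7+2+4+7+4+9 = 95

95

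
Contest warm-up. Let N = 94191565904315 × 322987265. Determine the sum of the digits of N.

94191565904315 × 322987265 = 30422676257501953548475
Sum of its 23 digits: 100.

100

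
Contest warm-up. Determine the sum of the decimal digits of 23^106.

715

23^106 = 2203690593468701693401954159985178669353725494499857842934186816494760909131754538181451138334899407726011670883974930191748430255688022867799889
Sum of its 145 digits: 715.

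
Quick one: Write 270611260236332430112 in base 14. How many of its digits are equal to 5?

270611260236332430112 in base 14 is 8C3709BB1DD97A850C.
The digit 5 appears 1 time.

1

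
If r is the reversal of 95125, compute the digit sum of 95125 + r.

Reversal of 95125 is 52159; 95125 + 52159 = 147284.
Digit sum of 147284: 1+4+7+2+8+4 = 26.

26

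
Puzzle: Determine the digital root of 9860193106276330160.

8

9+8+6+0+1+9+3+1+0+6+2+7+6+3+3+0+1+6+0 = 71
7+1 = 8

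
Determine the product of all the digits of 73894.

7×3×8×9×4 = 6048

6048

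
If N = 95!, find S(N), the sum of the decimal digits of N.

585

95! = 10329978488239059262599702099394727095397746340117372869212250571234293987594703124871765375385424468563282236864226607350415360000000000000000000000
Sum of its 149 digits: 585.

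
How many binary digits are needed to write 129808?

17

129808 in base 2 is 11111101100010000, which has 17 digits.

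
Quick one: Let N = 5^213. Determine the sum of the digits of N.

5^213 = 75964541966078389979785938156495657233767726668959559730238239926632065845158489272264951454171308800744221063905303736873975140042603015899658203125
Sum of its 149 digits: 710.

710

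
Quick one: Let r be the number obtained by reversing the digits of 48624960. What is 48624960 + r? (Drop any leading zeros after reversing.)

Reverse of 48624960 is 6942684.
48624960 + 6942684 = 55567644

55567644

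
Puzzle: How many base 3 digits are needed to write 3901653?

14

3901653 in base 3 is 21100020001200, which has 14 digits.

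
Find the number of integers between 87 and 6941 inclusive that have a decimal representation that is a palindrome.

151

The integers in [87, 6941] that have a decimal representation that is a palindrome: 88, 99, 101, 111, 121, 131, …, 6776, 6886.
151 qualify.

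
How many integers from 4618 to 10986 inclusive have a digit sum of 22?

416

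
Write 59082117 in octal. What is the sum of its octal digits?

24

59082117 in base 8 is 341302605.
Digit sum: 3+4+1+3+0+2+6+0+5 = 24.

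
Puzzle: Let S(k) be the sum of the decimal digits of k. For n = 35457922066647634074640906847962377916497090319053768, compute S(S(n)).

First digit sum: 255.
2+5+5 = 12.

12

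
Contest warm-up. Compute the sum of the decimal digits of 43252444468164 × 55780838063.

43252444468164 × 55780838063 = 2412657600707556242926332
Sum of its 25 digits: 96.

96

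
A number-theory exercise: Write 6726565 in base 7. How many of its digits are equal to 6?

2

6726565 in base 7 is 111113656.
The digit 6 appears 2 times.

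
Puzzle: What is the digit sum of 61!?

61! = 507580213877224798800856812176625227226004528988036003099405939480985600000000000000
Sum of its 84 digits: 315.

315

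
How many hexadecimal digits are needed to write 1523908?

6

1523908 in base 16 is 1740C4, which has 6 digits.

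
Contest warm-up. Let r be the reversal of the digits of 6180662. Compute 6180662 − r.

3519846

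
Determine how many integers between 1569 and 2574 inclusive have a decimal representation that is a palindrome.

The integers in [1569, 2574] that have a decimal representation that is a palindrome: 1661, 1771, 1881, 1991, 2002, 2112, 2222, 2332, 2442, 2552.
10 qualify.

10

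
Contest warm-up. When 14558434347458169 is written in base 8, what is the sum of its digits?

14558434347458169 in base 8 is 635615064361017171.
Digit sum: 6+3+5+6+1+5+0+6+4+3+6+1+0+1+7+1+7+1 = 63.

63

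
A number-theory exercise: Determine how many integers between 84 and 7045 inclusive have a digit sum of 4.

30

The integers in [84, 7045] that have a digit sum of 4: 103, 112, 121, 130, 202, 211, …, 3100, 4000.
30 qualify.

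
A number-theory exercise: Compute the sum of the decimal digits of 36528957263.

56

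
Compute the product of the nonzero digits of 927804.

4032

9×2×7×8×4 = 4032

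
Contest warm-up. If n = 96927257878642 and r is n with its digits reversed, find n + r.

121615133151611

Reverse of 96927257878642 is 24687875272969.
96927257878642 + 24687875272969 = 121615133151611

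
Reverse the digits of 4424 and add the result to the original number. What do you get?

Reverse of 4424 is 4244.
4424 + 4244 = 8668

8668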